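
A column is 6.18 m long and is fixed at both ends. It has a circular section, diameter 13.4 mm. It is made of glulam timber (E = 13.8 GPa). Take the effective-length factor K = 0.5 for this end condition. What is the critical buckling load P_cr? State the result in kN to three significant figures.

I = πd⁴/64 = π×13.4⁴/64 = 1.583×10^3 mm⁴
I = 1.583×10^3 mm⁴ = 1.583×10^-9 m⁴
Effective length L_e = K·L = 0.5 × 6.18 = 3.090 m
P_cr = π²EI / L_e² = π² × 13.8×10⁹ × 1.583×10^-9 / 3.090² = 22.58 N

P_cr ≈ 0.0226 kN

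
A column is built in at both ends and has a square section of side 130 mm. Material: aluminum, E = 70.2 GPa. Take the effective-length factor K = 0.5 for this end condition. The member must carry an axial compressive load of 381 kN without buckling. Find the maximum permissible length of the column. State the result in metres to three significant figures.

I = a⁴/12 = 130⁴/12 = 2.380×10^7 mm⁴
I = 2.380×10^-5 m⁴
At the buckling limit P_cr = P = 3.810×10^5 N
From P_cr = π²EI/(K·L)²:  L = (1/K)·√(π²EI/P_cr) = (1/0.5)·√(π²×7.02×10^10×2.380×10^-5/3.810×10^5)
L = 13.2 m

L_max ≈ 13.2 m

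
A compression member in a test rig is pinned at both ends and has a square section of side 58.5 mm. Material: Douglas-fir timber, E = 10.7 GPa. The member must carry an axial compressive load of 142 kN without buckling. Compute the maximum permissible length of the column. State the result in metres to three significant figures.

I = a⁴/12 = 58.5⁴/12 = 9.760×10^5 mm⁴
I = 9.760×10^-7 m⁴
At the buckling limit P_cr = P = 1.420×10^5 N
From P_cr = π²EI/(K·L)²:  L = (1/K)·√(π²EI/P_cr) = (1/1)·√(π²×1.07×10^10×9.760×10^-7/1.420×10^5)
L = 0.852 m

L_max ≈ 0.852 m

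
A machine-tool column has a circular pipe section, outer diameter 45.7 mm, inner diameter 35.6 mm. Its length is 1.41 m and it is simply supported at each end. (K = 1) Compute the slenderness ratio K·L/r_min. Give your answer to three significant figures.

d_o = 45.7 mm, d_i = 35.6 mm
I = π(d_o⁴ − d_i⁴)/64 = π(45.7⁴ − 35.60⁴)/64 = 1.353×10^5 mm⁴
A = 644.9 mm²;  r_min = √(I/A) = √(1.353×10^5/644.9) = 14.48 mm
L_e = K·L = 1 × 1.41 m = 1.410 m = 1410.0 mm
λ = L_e / r_min = 1410.0 / 14.48 = 97.4

λ ≈ 97.4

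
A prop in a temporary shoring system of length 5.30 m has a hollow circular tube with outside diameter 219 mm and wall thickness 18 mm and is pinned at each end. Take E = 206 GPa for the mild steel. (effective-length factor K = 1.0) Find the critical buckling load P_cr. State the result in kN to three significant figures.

P_cr ≈ 4190 kN

Inner diameter d_i = 219 − 2×18 = 183.0 mm
I = π(d_o⁴ − d_i⁴)/64 = π(219⁴ − 183.0⁴)/64 = 5.786×10^7 mm⁴
I = 5.786×10^7 mm⁴ = 5.786×10^-5 m⁴
Effective length L_e = K·L = 1 × 5.30 = 5.300 m
P_cr = π²EI / L_e² = π² × 206×10⁹ × 5.786×10^-5 / 5.300² = 4.188×10^6 N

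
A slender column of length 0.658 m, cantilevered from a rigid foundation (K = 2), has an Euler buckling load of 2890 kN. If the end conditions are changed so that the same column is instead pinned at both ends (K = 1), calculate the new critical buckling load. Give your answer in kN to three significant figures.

P_cr ≈ 11600 kN

P_cr ∝ 1/K², so P_cr,new = P_cr,old × (K_old/K_new)² = 2890 × (2/1)²
= 2890 × 4.000 = 11600 kN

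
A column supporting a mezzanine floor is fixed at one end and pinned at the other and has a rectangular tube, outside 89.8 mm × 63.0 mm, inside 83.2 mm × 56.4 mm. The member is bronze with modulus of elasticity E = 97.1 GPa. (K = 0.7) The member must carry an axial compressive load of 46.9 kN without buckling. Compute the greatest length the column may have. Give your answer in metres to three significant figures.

Weak-axis I_min = (h_o·b_o³ − h_i·b_i³)/12 with b_o = 63.0, b_i = 56.40 mm (shorter outer/inner sides).
I_min = (89.8×63.0³ − 83.20×56.40³)/12 = 6.273×10^5 mm⁴
I = 6.273×10^-7 m⁴
At the buckling limit P_cr = P = 4.690×10^4 N
From P_cr = π²EI/(K·L)²:  L = (1/K)·√(π²EI/P_cr) = (1/0.7)·√(π²×9.71×10^10×6.273×10^-7/4.690×10^4)
L = 5.11 m

L_max ≈ 5.11 m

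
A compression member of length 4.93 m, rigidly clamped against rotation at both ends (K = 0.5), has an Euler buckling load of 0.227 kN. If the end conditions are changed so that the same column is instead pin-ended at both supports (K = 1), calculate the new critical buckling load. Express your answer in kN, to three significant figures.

P_cr ∝ 1/K², so P_cr,new = P_cr,old × (K_old/K_new)² = 0.227 × (0.5/1)²
= 0.227 × 0.2500 = 0.0568 kN

P_cr ≈ 0.0568 kN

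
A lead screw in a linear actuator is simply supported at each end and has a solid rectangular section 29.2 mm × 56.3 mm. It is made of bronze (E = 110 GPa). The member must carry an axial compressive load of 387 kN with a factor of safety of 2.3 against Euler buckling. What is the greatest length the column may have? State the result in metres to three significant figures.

Buckling occurs about the weak axis: I_min = h·b³/12 with b = 29.2 mm (the shorter side).
I_min = 56.3×29.2³/12 = 1.168×10^5 mm⁴
I = 1.168×10^-7 m⁴
Required critical load P_cr = n·P = 2.3 × 387 = 890.1 kN = 8.901×10^5 N
From P_cr = π²EI/(K·L)²:  L = (1/K)·√(π²EI/P_cr) = (1/1)·√(π²×1.10×10^11×1.168×10^-7/8.901×10^5)
L = 0.377 m

L_max ≈ 0.377 m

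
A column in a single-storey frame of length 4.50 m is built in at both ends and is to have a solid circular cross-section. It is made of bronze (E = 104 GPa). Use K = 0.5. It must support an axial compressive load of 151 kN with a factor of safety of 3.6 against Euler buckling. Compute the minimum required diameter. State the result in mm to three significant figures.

d ≈ 86.0 mm

Required P_cr = n·P = 3.6 × 151 = 543.6 kN
L_e = K·L = 0.5 × 4.50 = 2.250 m
Required I = P_cr·L_e²/(π²E) = 5.436×10^5 × 2.250² / (π² × 1.04×10^11) = 2.681×10^-6 m⁴
I_req = 2.681×10^6 mm⁴
Solid circle: I = πd⁴/64  ⇒  d = (64I/π)^(1/4) = (64×2.681×10^6/π)^(1/4) = 86.0 mm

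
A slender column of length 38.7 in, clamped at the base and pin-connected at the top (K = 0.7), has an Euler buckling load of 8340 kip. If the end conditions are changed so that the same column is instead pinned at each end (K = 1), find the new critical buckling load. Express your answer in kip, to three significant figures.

P_cr ∝ 1/K², so P_cr,new = P_cr,old × (K_old/K_new)² = 8340 × (0.7/1)²
= 8340 × 0.4900 = 4090 kip

P_cr ≈ 4090 kip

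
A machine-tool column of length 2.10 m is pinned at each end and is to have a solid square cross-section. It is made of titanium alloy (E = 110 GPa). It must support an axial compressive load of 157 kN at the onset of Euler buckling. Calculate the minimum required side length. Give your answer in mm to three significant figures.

L_e = K·L = 1 × 2.10 = 2.100 m
Required I = P_cr·L_e²/(π²E) = 1.570×10^5 × 2.100² / (π² × 1.10×10^11) = 6.377×10^-7 m⁴
I_req = 6.377×10^5 mm⁴
Solid square: I = a⁴/12  ⇒  a = (12I)^(1/4) = (12×6.377×10^5)^(1/4) = 52.6 mm

a ≈ 52.6 mm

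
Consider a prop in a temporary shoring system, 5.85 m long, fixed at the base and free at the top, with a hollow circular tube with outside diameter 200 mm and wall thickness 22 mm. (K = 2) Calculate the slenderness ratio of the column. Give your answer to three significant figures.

Inner diameter d_i = 200 − 2×22 = 156.0 mm
I = π(d_o⁴ − d_i⁴)/64 = π(200⁴ − 156.0⁴)/64 = 4.947×10^7 mm⁴
A = 1.230×10^4 mm²;  r_min = √(I/A) = √(4.947×10^7/1.230×10^4) = 63.41 mm
L_e = K·L = 2 × 5.85 m = 11.70 m = 11700 mm
λ = L_e / r_min = 11700 / 63.41 = 185

λ ≈ 185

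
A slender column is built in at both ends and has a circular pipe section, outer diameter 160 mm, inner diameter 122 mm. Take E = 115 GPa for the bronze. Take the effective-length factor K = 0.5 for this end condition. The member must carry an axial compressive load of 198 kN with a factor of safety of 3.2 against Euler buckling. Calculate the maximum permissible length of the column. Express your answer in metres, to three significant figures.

L_max ≈ 12.4 m

d_o = 160 mm, d_i = 122 mm
I = π(d_o⁴ − d_i⁴)/64 = π(160⁴ − 122.0⁴)/64 = 2.130×10^7 mm⁴
I = 2.130×10^-5 m⁴
Required critical load P_cr = n·P = 3.2 × 198 = 633.6 kN = 6.336×10^5 N
From P_cr = π²EI/(K·L)²:  L = (1/K)·√(π²EI/P_cr) = (1/0.5)·√(π²×1.15×10^11×2.130×10^-5/6.336×10^5)
L = 12.4 m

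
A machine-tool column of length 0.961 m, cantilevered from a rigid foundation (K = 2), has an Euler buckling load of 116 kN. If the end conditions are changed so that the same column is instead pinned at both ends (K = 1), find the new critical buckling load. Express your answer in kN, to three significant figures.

P_cr ≈ 464 kN

P_cr ∝ 1/K², so P_cr,new = P_cr,old × (K_old/K_new)² = 116 × (2/1)²
= 116 × 4.000 = 464 kN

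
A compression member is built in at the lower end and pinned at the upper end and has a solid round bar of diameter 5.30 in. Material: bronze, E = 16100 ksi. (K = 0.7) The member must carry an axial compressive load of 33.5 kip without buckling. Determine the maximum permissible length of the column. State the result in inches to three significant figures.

I = πd⁴/64 = π×5.30⁴/64 = 38.73 in⁴
At the buckling limit P_cr = P = 3.350×10^4 lb
From P_cr = π²EI/(K·L)²:  L = (1/K)·√(π²EI/P_cr) = (1/0.7)·√(π²×1.61×10^7×38.73/3.350×10^4)
L = 612 in

L_max ≈ 612 in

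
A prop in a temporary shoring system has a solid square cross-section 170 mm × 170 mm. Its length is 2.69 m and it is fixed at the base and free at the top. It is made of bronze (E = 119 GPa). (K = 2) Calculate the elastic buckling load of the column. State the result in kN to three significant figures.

I = a⁴/12 = 170⁴/12 = 6.960×10^7 mm⁴
I = 6.960×10^7 mm⁴ = 6.960×10^-5 m⁴
Effective length L_e = K·L = 2 × 2.69 = 5.380 m
P_cr = π²EI / L_e² = π² × 119×10⁹ × 6.960×10^-5 / 5.380² = 2.824×10^6 N

P_cr ≈ 2820 kN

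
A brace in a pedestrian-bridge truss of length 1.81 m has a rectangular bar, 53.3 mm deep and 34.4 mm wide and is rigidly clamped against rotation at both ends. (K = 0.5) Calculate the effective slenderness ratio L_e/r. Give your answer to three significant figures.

λ ≈ 91.1

Buckling occurs about the weak axis: I_min = h·b³/12 with b = 34.4 mm (the shorter side).
I_min = 53.3×34.4³/12 = 1.808×10^5 mm⁴
A = 1.834×10^3 mm²;  r_min = √(I/A) = √(1.808×10^5/1.834×10^3) = 9.930 mm
L_e = K·L = 0.5 × 1.81 m = 0.9050 m = 905.00 mm
λ = L_e / r_min = 905.00 / 9.930 = 91.1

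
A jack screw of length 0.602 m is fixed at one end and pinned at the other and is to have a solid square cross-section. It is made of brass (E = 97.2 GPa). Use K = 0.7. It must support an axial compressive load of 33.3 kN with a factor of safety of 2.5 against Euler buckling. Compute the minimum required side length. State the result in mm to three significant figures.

a ≈ 20.7 mm

Required P_cr = n·P = 2.5 × 33.3 = 83.25 kN
L_e = K·L = 0.7 × 0.602 = 0.4214 m
Required I = P_cr·L_e²/(π²E) = 8.325×10^4 × 0.4214² / (π² × 9.72×10^10) = 1.541×10^-8 m⁴
I_req = 1.541×10^4 mm⁴
Solid square: I = a⁴/12  ⇒  a = (12I)^(1/4) = (12×1.541×10^4)^(1/4) = 20.7 mm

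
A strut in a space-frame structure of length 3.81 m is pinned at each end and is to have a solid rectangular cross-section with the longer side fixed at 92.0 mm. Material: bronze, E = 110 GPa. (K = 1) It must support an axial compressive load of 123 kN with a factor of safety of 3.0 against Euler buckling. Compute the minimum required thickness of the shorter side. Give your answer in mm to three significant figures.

Required P_cr = n·P = 3.0 × 123 = 369.0 kN
L_e = K·L = 1 × 3.81 = 3.810 m
Required I = P_cr·L_e²/(π²E) = 3.690×10^5 × 3.810² / (π² × 1.10×10^11) = 4.934×10^-6 m⁴
I_req = 4.934×10^6 mm⁴
Rectangle, weak axis: I_min = h·b³/12 with h = 92.0 mm fixed  ⇒  b = (12I/h)^(1/3) = 86.3 mm

b ≈ 86.3 mm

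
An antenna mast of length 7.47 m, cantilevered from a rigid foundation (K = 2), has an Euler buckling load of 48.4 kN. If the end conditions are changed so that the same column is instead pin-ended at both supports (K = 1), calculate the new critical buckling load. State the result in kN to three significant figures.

P_cr ∝ 1/K², so P_cr,new = P_cr,old × (K_old/K_new)² = 48.4 × (2/1)²
= 48.4 × 4.000 = 194 kN

P_cr ≈ 194 kN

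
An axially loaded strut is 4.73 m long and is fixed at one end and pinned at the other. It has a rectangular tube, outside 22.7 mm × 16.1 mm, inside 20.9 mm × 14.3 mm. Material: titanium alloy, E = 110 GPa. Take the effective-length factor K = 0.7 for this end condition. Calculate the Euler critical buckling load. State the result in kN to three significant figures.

Weak-axis I_min = (h_o·b_o³ − h_i·b_i³)/12 with b_o = 16.1, b_i = 14.30 mm (shorter outer/inner sides).
I_min = (22.7×16.1³ − 20.90×14.30³)/12 = 2.801×10^3 mm⁴
I = 2.801×10^3 mm⁴ = 2.801×10^-9 m⁴
Effective length L_e = K·L = 0.7 × 4.73 = 3.311 m
P_cr = π²EI / L_e² = π² × 110×10⁹ × 2.801×10^-9 / 3.311² = 277.4 N

P_cr ≈ 0.277 kN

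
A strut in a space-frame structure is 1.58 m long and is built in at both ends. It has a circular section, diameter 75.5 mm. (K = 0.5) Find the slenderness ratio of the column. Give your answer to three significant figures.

λ ≈ 41.9

For a solid circle r = d/4 = 75.5/4 = 18.88 mm
L_e = K·L = 0.5 × 1.58 m = 0.7900 m = 790.00 mm
λ = L_e / r_min = 790.00 / 18.88 = 41.9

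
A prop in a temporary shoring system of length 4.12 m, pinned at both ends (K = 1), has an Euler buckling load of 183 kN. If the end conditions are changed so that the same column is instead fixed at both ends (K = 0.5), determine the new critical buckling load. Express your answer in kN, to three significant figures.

P_cr ∝ 1/K², so P_cr,new = P_cr,old × (K_old/K_new)² = 183 × (1/0.5)²
= 183 × 4.000 = 732 kN

P_cr ≈ 732 kN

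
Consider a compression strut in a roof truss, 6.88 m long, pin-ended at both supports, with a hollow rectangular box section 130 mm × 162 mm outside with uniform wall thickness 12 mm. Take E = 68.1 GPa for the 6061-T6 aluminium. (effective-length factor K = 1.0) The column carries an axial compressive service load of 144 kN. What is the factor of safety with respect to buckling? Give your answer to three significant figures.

Inner dimensions: h_i = 162 − 2×12 = 138.0 mm, b_i = 130 − 2×12 = 106.0 mm
Weak-axis I_min = (h_o·b_o³ − h_i·b_i³)/12 with b_o = 130, b_i = 106.0 mm (shorter outer/inner sides).
I_min = (162×130³ − 138.0×106.0³)/12 = 1.596×10^7 mm⁴
I = 1.596×10^7 mm⁴ = 1.596×10^-5 m⁴
Effective length L_e = K·L = 1 × 6.88 = 6.880 m
P_cr = π²EI / L_e² = π² × 68.1×10⁹ × 1.596×10^-5 / 6.880² = 2.267×10^5 N
Factor of safety n = P_cr / P = 226.66 / 144 = 1.57

n ≈ 1.57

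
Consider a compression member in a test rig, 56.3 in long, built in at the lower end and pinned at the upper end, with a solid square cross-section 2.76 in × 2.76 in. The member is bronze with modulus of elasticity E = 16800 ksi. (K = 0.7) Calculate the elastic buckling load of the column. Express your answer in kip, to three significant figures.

P_cr ≈ 516 kip

I = a⁴/12 = 2.76⁴/12 = 4.836 in⁴
Effective length L_e = K·L = 0.7 × 56.3 = 39.41 in
P_cr = π²EI / L_e² = π² × 16800×10³ × 4.836 / 39.41² = 5.162×10^5 lb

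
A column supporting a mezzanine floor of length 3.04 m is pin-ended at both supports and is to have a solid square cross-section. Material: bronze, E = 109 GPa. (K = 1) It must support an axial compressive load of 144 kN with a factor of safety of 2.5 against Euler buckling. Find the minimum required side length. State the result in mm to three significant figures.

a ≈ 78.1 mm

Required P_cr = n·P = 2.5 × 144 = 360.0 kN
L_e = K·L = 1 × 3.04 = 3.040 m
Required I = P_cr·L_e²/(π²E) = 3.600×10^5 × 3.040² / (π² × 1.09×10^11) = 3.093×10^-6 m⁴
I_req = 3.093×10^6 mm⁴
Solid square: I = a⁴/12  ⇒  a = (12I)^(1/4) = (12×3.093×10^6)^(1/4) = 78.1 mm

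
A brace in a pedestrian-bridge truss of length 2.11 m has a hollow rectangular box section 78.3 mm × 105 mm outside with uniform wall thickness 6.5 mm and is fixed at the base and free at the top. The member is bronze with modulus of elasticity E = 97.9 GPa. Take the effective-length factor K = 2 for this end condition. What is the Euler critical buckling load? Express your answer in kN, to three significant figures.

Inner dimensions: h_i = 105 − 2×6.5 = 92.00 mm, b_i = 78.3 − 2×6.5 = 65.30 mm
Weak-axis I_min = (h_o·b_o³ − h_i·b_i³)/12 with b_o = 78.3, b_i = 65.30 mm (shorter outer/inner sides).
I_min = (105×78.3³ − 92.00×65.30³)/12 = 2.066×10^6 mm⁴
I = 2.066×10^6 mm⁴ = 2.066×10^-6 m⁴
Effective length L_e = K·L = 2 × 2.11 = 4.220 m
P_cr = π²EI / L_e² = π² × 97.9×10⁹ × 2.066×10^-6 / 4.220² = 1.121×10^5 N

P_cr ≈ 112 kN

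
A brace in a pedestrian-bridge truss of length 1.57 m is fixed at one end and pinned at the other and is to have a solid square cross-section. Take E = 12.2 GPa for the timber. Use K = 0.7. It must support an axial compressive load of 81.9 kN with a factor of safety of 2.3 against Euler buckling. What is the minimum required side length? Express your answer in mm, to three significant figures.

a ≈ 69.0 mm

Required P_cr = n·P = 2.3 × 81.9 = 188.4 kN
L_e = K·L = 0.7 × 1.57 = 1.099 m
Required I = P_cr·L_e²/(π²E) = 1.884×10^5 × 1.099² / (π² × 1.22×10^10) = 1.890×10^-6 m⁴
I_req = 1.890×10^6 mm⁴
Solid square: I = a⁴/12  ⇒  a = (12I)^(1/4) = (12×1.890×10^6)^(1/4) = 69.0 mm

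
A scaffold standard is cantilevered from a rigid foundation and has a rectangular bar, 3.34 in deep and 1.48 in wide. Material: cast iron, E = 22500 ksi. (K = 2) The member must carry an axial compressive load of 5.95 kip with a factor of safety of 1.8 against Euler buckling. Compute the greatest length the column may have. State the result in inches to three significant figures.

Buckling occurs about the weak axis: I_min = h·b³/12 with b = 1.48 in (the shorter side).
I_min = 3.34×1.48³/12 = 0.9023 in⁴
Required critical load P_cr = n·P = 1.8 × 5.95 = 10.71 kip = 1.071×10^4 lb
From P_cr = π²EI/(K·L)²:  L = (1/K)·√(π²EI/P_cr) = (1/2)·√(π²×2.25×10^7×0.9023/1.071×10^4)
L = 68.4 in

L_max ≈ 68.4 in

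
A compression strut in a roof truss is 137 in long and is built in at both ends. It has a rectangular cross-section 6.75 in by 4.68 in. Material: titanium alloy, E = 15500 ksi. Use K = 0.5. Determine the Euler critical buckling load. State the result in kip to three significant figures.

Buckling occurs about the weak axis: I_min = h·b³/12 with b = 4.68 in (the shorter side).
I_min = 6.75×4.68³/12 = 57.66 in⁴
Effective length L_e = K·L = 0.5 × 137 = 68.50 in
P_cr = π²EI / L_e² = π² × 15500×10³ × 57.66 / 68.50² = 1.880×10^6 lb

P_cr ≈ 1880 kip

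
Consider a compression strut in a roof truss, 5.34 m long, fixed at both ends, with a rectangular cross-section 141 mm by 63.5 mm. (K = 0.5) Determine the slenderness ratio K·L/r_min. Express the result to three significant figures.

λ ≈ 146

For a rectangle r_min = b/√12 = 63.5/√12 = 18.33 mm
L_e = K·L = 0.5 × 5.34 m = 2.670 m = 2670.0 mm
λ = L_e / r_min = 2670.0 / 18.33 = 146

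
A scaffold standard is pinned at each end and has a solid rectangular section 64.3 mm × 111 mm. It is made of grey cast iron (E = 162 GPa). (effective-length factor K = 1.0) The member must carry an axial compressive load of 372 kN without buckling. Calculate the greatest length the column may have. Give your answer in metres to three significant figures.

Buckling occurs about the weak axis: I_min = h·b³/12 with b = 64.3 mm (the shorter side).
I_min = 111×64.3³/12 = 2.459×10^6 mm⁴
I = 2.459×10^-6 m⁴
At the buckling limit P_cr = P = 3.720×10^5 N
From P_cr = π²EI/(K·L)²:  L = (1/K)·√(π²EI/P_cr) = (1/1)·√(π²×1.62×10^11×2.459×10^-6/3.720×10^5)
L = 3.25 m

L_max ≈ 3.25 m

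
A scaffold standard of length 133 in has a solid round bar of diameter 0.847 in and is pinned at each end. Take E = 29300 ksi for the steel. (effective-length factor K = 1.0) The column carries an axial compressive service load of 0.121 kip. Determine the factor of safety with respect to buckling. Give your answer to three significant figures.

I = πd⁴/64 = π×0.847⁴/64 = 2.526×10^-2 in⁴
Effective length L_e = K·L = 1 × 133 = 133.0 in
P_cr = π²EI / L_e² = π² × 29300×10³ × 2.526×10^-2 / 133.0² = 413.0 lb
Factor of safety n = P_cr / P = 0.41302 / 0.121 = 3.41

n ≈ 3.41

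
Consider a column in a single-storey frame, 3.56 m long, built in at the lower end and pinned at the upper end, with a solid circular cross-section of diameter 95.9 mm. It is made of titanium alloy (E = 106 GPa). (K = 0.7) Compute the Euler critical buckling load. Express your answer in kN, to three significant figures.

P_cr ≈ 699 kN

I = πd⁴/64 = π×95.9⁴/64 = 4.152×10^6 mm⁴
I = 4.152×10^6 mm⁴ = 4.152×10^-6 m⁴
Effective length L_e = K·L = 0.7 × 3.56 = 2.492 m
P_cr = π²EI / L_e² = π² × 106×10⁹ × 4.152×10^-6 / 2.492² = 6.994×10^5 N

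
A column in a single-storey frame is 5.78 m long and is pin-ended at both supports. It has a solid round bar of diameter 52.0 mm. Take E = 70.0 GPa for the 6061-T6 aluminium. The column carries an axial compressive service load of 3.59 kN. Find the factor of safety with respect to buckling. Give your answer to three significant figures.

I = πd⁴/64 = π×52.0⁴/64 = 3.589×10^5 mm⁴
I = 3.589×10^5 mm⁴ = 3.589×10^-7 m⁴
Effective length L_e = K·L = 1 × 5.78 = 5.780 m
P_cr = π²EI / L_e² = π² × 70.0×10⁹ × 3.589×10^-7 / 5.780² = 7.422×10^3 N
Factor of safety n = P_cr / P = 7.4221 / 3.59 = 2.07

n ≈ 2.07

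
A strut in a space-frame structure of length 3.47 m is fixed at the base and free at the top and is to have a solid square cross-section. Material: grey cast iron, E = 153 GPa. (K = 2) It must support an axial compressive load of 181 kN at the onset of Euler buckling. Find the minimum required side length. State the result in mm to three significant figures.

a ≈ 91.2 mm

L_e = K·L = 2 × 3.47 = 6.940 m
Required I = P_cr·L_e²/(π²E) = 1.810×10^5 × 6.940² / (π² × 1.53×10^11) = 5.773×10^-6 m⁴
I_req = 5.773×10^6 mm⁴
Solid square: I = a⁴/12  ⇒  a = (12I)^(1/4) = (12×5.773×10^6)^(1/4) = 91.2 mm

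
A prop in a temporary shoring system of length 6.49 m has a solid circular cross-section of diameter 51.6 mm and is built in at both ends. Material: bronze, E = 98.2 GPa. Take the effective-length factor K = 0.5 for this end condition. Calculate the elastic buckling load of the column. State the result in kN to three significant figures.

P_cr ≈ 32.0 kN

I = πd⁴/64 = π×51.6⁴/64 = 3.480×10^5 mm⁴
I = 3.480×10^5 mm⁴ = 3.480×10^-7 m⁴
Effective length L_e = K·L = 0.5 × 6.49 = 3.245 m
P_cr = π²EI / L_e² = π² × 98.2×10⁹ × 3.480×10^-7 / 3.245² = 3.203×10^4 N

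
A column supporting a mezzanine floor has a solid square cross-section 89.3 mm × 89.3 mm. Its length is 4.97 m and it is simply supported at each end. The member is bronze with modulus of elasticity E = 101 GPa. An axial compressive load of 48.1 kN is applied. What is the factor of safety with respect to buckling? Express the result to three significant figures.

I = a⁴/12 = 89.3⁴/12 = 5.299×10^6 mm⁴
I = 5.299×10^6 mm⁴ = 5.299×10^-6 m⁴
Effective length L_e = K·L = 1 × 4.97 = 4.970 m
P_cr = π²EI / L_e² = π² × 101×10⁹ × 5.299×10^-6 / 4.970² = 2.139×10^5 N
Factor of safety n = P_cr / P = 213.86 / 48.1 = 4.45

n ≈ 4.45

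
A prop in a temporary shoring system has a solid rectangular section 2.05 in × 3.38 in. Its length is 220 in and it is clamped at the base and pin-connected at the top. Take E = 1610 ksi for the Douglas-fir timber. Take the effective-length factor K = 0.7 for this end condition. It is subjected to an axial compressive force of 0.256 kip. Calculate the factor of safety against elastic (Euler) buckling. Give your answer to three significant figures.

Buckling occurs about the weak axis: I_min = h·b³/12 with b = 2.05 in (the shorter side).
I_min = 3.38×2.05³/12 = 2.427 in⁴
Effective length L_e = K·L = 0.7 × 220 = 154.0 in
P_cr = π²EI / L_e² = π² × 1610×10³ × 2.427 / 154.0² = 1.626×10^3 lb
Factor of safety n = P_cr / P = 1.6259 / 0.256 = 6.35

n ≈ 6.35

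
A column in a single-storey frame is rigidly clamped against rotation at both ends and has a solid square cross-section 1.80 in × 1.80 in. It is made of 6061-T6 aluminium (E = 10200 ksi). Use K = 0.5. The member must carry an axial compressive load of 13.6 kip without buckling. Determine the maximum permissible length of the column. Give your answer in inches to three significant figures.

L_max ≈ 161 in

I = a⁴/12 = 1.80⁴/12 = 0.8748 in⁴
At the buckling limit P_cr = P = 1.360×10^4 lb
From P_cr = π²EI/(K·L)²:  L = (1/K)·√(π²EI/P_cr) = (1/0.5)·√(π²×1.02×10^7×0.8748/1.360×10^4)
L = 161 in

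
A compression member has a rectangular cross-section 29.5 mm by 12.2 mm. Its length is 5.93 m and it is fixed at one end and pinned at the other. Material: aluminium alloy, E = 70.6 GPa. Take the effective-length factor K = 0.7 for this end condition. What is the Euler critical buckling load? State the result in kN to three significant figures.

P_cr ≈ 0.181 kN

Buckling occurs about the weak axis: I_min = h·b³/12 with b = 12.2 mm (the shorter side).
I_min = 29.5×12.2³/12 = 4.464×10^3 mm⁴
I = 4.464×10^3 mm⁴ = 4.464×10^-9 m⁴
Effective length L_e = K·L = 0.7 × 5.93 = 4.151 m
P_cr = π²EI / L_e² = π² × 70.6×10⁹ × 4.464×10^-9 / 4.151² = 180.5 N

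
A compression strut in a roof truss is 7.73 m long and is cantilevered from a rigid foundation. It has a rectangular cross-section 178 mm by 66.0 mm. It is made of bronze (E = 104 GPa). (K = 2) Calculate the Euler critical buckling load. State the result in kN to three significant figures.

P_cr ≈ 18.3 kN

Buckling occurs about the weak axis: I_min = h·b³/12 with b = 66.0 mm (the shorter side).
I_min = 178×66.0³/12 = 4.265×10^6 mm⁴
I = 4.265×10^6 mm⁴ = 4.265×10^-6 m⁴
Effective length L_e = K·L = 2 × 7.73 = 15.46 m
P_cr = π²EI / L_e² = π² × 104×10⁹ × 4.265×10^-6 / 15.46² = 1.831×10^4 N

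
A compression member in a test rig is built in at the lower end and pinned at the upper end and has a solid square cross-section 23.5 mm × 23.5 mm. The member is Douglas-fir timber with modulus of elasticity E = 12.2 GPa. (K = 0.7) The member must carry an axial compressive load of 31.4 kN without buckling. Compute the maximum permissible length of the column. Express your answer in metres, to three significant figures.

L_max ≈ 0.446 m

I = a⁴/12 = 23.5⁴/12 = 2.542×10^4 mm⁴
I = 2.542×10^-8 m⁴
At the buckling limit P_cr = P = 3.140×10^4 N
From P_cr = π²EI/(K·L)²:  L = (1/K)·√(π²EI/P_cr) = (1/0.7)·√(π²×1.22×10^10×2.542×10^-8/3.140×10^4)
L = 0.446 m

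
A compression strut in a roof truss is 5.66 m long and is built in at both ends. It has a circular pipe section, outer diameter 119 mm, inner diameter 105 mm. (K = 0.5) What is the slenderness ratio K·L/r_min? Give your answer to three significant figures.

λ ≈ 71.3

d_o = 119 mm, d_i = 105 mm
I = π(d_o⁴ − d_i⁴)/64 = π(119⁴ − 105.0⁴)/64 = 3.877×10^6 mm⁴
A = 2.463×10^3 mm²;  r_min = √(I/A) = √(3.877×10^6/2.463×10^3) = 39.68 mm
L_e = K·L = 0.5 × 5.66 m = 2.830 m = 2830.0 mm
λ = L_e / r_min = 2830.0 / 39.68 = 71.3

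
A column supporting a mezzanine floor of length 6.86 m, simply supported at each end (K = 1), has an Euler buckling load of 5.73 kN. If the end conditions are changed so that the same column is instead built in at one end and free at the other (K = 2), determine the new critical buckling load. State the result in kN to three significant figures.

P_cr ∝ 1/K², so P_cr,new = P_cr,old × (K_old/K_new)² = 5.73 × (1/2)²
= 5.73 × 0.2500 = 1.43 kN

P_cr ≈ 1.43 kN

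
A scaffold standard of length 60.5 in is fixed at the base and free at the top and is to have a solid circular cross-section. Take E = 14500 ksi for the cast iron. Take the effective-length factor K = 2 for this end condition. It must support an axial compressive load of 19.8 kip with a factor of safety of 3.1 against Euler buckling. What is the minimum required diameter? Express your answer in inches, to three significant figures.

d ≈ 3.36 in

Required P_cr = n·P = 3.1 × 19.8 = 61.38 kip
L_e = K·L = 2 × 60.5 = 121.0 in
Required I = P_cr·L_e²/(π²E) = 6.138×10^4 × 121.0² / (π² × 1.45×10^7) = 6.280 in⁴
Solid circle: I = πd⁴/64  ⇒  d = (64I/π)^(1/4) = (64×6.280/π)^(1/4) = 3.36 in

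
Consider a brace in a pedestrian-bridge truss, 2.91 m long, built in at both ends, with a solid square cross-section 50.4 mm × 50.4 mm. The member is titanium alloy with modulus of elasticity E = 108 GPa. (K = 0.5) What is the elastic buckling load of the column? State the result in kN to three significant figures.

P_cr ≈ 271 kN

I = a⁴/12 = 50.4⁴/12 = 5.377×10^5 mm⁴
I = 5.377×10^5 mm⁴ = 5.377×10^-7 m⁴
Effective length L_e = K·L = 0.5 × 2.91 = 1.455 m
P_cr = π²EI / L_e² = π² × 108×10⁹ × 5.377×10^-7 / 1.455² = 2.707×10^5 N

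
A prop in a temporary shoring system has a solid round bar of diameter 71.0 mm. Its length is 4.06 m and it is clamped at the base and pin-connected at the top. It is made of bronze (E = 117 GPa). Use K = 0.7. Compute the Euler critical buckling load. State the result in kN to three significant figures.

I = πd⁴/64 = π×71.0⁴/64 = 1.247×10^6 mm⁴
I = 1.247×10^6 mm⁴ = 1.247×10^-6 m⁴
Effective length L_e = K·L = 0.7 × 4.06 = 2.842 m
P_cr = π²EI / L_e² = π² × 117×10⁹ × 1.247×10^-6 / 2.842² = 1.783×10^5 N

P_cr ≈ 178 kN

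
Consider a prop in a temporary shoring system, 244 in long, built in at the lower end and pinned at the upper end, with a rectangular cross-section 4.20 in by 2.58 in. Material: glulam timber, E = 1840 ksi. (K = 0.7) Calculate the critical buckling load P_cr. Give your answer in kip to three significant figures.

P_cr ≈ 3.74 kip

Buckling occurs about the weak axis: I_min = h·b³/12 with b = 2.58 in (the shorter side).
I_min = 4.20×2.58³/12 = 6.011 in⁴
Effective length L_e = K·L = 0.7 × 244 = 170.8 in
P_cr = π²EI / L_e² = π² × 1840×10³ × 6.011 / 170.8² = 3.742×10^3 lb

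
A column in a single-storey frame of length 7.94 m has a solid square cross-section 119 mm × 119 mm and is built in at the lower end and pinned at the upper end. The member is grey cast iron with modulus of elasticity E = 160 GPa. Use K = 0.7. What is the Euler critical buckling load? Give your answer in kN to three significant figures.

P_cr ≈ 854 kN

I = a⁴/12 = 119⁴/12 = 1.671×10^7 mm⁴
I = 1.671×10^7 mm⁴ = 1.671×10^-5 m⁴
Effective length L_e = K·L = 0.7 × 7.94 = 5.558 m
P_cr = π²EI / L_e² = π² × 160×10⁹ × 1.671×10^-5 / 5.558² = 8.543×10^5 N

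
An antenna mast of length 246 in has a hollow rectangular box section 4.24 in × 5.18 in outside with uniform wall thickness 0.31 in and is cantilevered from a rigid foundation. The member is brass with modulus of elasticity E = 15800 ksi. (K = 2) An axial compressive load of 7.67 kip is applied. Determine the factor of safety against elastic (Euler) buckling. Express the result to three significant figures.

Inner dimensions: h_i = 5.18 − 2×0.31 = 4.560 in, b_i = 4.24 − 2×0.31 = 3.620 in
Weak-axis I_min = (h_o·b_o³ − h_i·b_i³)/12 with b_o = 4.24, b_i = 3.620 in (shorter outer/inner sides).
I_min = (5.18×4.24³ − 4.560×3.620³)/12 = 14.88 in⁴
Effective length L_e = K·L = 2 × 246 = 492.0 in
P_cr = π²EI / L_e² = π² × 15800×10³ × 14.88 / 492.0² = 9.584×10^3 lb
Factor of safety n = P_cr / P = 9.5841 / 7.67 = 1.25

n ≈ 1.25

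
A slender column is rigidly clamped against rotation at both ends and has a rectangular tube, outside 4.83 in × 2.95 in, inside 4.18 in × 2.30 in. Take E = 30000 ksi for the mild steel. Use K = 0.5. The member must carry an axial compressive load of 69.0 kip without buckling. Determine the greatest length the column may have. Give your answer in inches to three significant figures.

Weak-axis I_min = (h_o·b_o³ − h_i·b_i³)/12 with b_o = 2.95, b_i = 2.300 in (shorter outer/inner sides).
I_min = (4.83×2.95³ − 4.180×2.300³)/12 = 6.095 in⁴
At the buckling limit P_cr = P = 6.900×10^4 lb
From P_cr = π²EI/(K·L)²:  L = (1/K)·√(π²EI/P_cr) = (1/0.5)·√(π²×3.00×10^7×6.095/6.900×10^4)
L = 323 in

L_max ≈ 323 in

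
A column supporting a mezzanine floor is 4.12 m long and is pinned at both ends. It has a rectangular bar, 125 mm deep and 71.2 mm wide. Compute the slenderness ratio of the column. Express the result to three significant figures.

For a rectangle r_min = b/√12 = 71.2/√12 = 20.55 mm
L_e = K·L = 1 × 4.12 m = 4.120 m = 4120.0 mm
λ = L_e / r_min = 4120.0 / 20.55 = 200

λ ≈ 200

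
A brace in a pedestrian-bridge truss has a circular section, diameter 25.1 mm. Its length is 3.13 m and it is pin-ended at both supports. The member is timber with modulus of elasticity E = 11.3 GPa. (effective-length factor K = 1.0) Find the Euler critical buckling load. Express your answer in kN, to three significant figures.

P_cr ≈ 0.222 kN

I = πd⁴/64 = π×25.1⁴/64 = 1.948×10^4 mm⁴
I = 1.948×10^4 mm⁴ = 1.948×10^-8 m⁴
Effective length L_e = K·L = 1 × 3.13 = 3.130 m
P_cr = π²EI / L_e² = π² × 11.3×10⁹ × 1.948×10^-8 / 3.130² = 221.8 N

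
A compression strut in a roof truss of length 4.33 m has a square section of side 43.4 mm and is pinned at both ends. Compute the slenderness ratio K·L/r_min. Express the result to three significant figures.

λ ≈ 346

For a square r = a/√12 = 43.4/√12 = 12.53 mm
L_e = K·L = 1 × 4.33 m = 4.330 m = 4330.0 mm
λ = L_e / r_min = 4330.0 / 12.53 = 346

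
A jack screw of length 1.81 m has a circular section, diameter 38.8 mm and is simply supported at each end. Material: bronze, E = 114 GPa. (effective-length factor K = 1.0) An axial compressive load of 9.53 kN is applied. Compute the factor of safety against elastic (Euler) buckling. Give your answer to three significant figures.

n ≈ 4.01

I = πd⁴/64 = π×38.8⁴/64 = 1.112×10^5 mm⁴
I = 1.112×10^5 mm⁴ = 1.112×10^-7 m⁴
Effective length L_e = K·L = 1 × 1.81 = 1.810 m
P_cr = π²EI / L_e² = π² × 114×10⁹ × 1.112×10^-7 / 1.810² = 3.821×10^4 N
Factor of safety n = P_cr / P = 38.207 / 9.53 = 4.01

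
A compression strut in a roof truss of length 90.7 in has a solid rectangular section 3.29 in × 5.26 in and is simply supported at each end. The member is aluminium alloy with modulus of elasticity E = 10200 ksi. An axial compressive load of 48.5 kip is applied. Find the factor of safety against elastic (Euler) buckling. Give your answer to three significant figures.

Buckling occurs about the weak axis: I_min = h·b³/12 with b = 3.29 in (the shorter side).
I_min = 5.26×3.29³/12 = 15.61 in⁴
Effective length L_e = K·L = 1 × 90.7 = 90.70 in
P_cr = π²EI / L_e² = π² × 10200×10³ × 15.61 / 90.70² = 1.910×10^5 lb
Factor of safety n = P_cr / P = 191.02 / 48.5 = 3.94

n ≈ 3.94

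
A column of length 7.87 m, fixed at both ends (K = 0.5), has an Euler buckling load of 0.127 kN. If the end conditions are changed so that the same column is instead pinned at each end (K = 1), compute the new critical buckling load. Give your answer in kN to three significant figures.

P_cr ≈ 0.0318 kN

P_cr ∝ 1/K², so P_cr,new = P_cr,old × (K_old/K_new)² = 0.127 × (0.5/1)²
= 0.127 × 0.2500 = 0.0318 kN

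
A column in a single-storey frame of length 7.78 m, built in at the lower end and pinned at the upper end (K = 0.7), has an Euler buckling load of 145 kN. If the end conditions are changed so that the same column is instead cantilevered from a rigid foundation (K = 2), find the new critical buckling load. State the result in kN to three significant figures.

P_cr ∝ 1/K², so P_cr,new = P_cr,old × (K_old/K_new)² = 145 × (0.7/2)²
= 145 × 0.1225 = 17.8 kN

P_cr ≈ 17.8 kN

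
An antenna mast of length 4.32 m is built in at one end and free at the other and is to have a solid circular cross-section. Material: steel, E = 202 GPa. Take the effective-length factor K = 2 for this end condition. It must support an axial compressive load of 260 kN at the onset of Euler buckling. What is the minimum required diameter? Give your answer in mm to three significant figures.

d ≈ 119 mm

L_e = K·L = 2 × 4.32 = 8.640 m
Required I = P_cr·L_e²/(π²E) = 2.600×10^5 × 8.640² / (π² × 2.02×10^11) = 9.735×10^-6 m⁴
I_req = 9.735×10^6 mm⁴
Solid circle: I = πd⁴/64  ⇒  d = (64I/π)^(1/4) = (64×9.735×10^6/π)^(1/4) = 119 mm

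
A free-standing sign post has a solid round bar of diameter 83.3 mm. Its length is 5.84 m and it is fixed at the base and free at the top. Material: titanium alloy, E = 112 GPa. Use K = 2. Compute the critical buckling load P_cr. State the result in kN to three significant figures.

P_cr ≈ 19.2 kN

I = πd⁴/64 = π×83.3⁴/64 = 2.363×10^6 mm⁴
I = 2.363×10^6 mm⁴ = 2.363×10^-6 m⁴
Effective length L_e = K·L = 2 × 5.84 = 11.68 m
P_cr = π²EI / L_e² = π² × 112×10⁹ × 2.363×10^-6 / 11.68² = 1.915×10^4 N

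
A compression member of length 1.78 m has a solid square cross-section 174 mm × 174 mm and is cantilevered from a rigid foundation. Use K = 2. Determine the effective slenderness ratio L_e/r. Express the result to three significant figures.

λ ≈ 70.9

I = a⁴/12 = 174⁴/12 = 7.639×10^7 mm⁴
A = 3.028×10^4 mm²;  r_min = √(I/A) = √(7.639×10^7/3.028×10^4) = 50.23 mm
L_e = K·L = 2 × 1.78 m = 3.560 m = 3560.0 mm
λ = L_e / r_min = 3560.0 / 50.23 = 70.9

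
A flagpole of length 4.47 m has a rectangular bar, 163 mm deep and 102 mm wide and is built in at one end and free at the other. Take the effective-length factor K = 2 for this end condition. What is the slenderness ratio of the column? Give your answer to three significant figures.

For a rectangle r_min = b/√12 = 102/√12 = 29.44 mm
L_e = K·L = 2 × 4.47 m = 8.940 m = 8940.0 mm
λ = L_e / r_min = 8940.0 / 29.44 = 304

λ ≈ 304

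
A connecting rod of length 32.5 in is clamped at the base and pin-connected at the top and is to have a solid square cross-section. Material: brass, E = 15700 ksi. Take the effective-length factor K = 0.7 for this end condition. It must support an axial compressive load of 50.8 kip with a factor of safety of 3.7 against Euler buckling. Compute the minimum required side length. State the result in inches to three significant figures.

Required P_cr = n·P = 3.7 × 50.8 = 188.0 kip
L_e = K·L = 0.7 × 32.5 = 22.75 in
Required I = P_cr·L_e²/(π²E) = 1.880×10^5 × 22.75² / (π² × 1.57×10^7) = 0.6278 in⁴
Solid square: I = a⁴/12  ⇒  a = (12I)^(1/4) = (12×0.6278)^(1/4) = 1.66 in

a ≈ 1.66 in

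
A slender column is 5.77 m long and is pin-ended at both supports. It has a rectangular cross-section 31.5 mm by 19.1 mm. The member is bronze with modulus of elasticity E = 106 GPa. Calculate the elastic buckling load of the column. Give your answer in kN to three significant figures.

Buckling occurs about the weak axis: I_min = h·b³/12 with b = 19.1 mm (the shorter side).
I_min = 31.5×19.1³/12 = 1.829×10^4 mm⁴
I = 1.829×10^4 mm⁴ = 1.829×10^-8 m⁴
Effective length L_e = K·L = 1 × 5.77 = 5.770 m
P_cr = π²EI / L_e² = π² × 106×10⁹ × 1.829×10^-8 / 5.770² = 574.8 N

P_cr ≈ 0.575 kN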